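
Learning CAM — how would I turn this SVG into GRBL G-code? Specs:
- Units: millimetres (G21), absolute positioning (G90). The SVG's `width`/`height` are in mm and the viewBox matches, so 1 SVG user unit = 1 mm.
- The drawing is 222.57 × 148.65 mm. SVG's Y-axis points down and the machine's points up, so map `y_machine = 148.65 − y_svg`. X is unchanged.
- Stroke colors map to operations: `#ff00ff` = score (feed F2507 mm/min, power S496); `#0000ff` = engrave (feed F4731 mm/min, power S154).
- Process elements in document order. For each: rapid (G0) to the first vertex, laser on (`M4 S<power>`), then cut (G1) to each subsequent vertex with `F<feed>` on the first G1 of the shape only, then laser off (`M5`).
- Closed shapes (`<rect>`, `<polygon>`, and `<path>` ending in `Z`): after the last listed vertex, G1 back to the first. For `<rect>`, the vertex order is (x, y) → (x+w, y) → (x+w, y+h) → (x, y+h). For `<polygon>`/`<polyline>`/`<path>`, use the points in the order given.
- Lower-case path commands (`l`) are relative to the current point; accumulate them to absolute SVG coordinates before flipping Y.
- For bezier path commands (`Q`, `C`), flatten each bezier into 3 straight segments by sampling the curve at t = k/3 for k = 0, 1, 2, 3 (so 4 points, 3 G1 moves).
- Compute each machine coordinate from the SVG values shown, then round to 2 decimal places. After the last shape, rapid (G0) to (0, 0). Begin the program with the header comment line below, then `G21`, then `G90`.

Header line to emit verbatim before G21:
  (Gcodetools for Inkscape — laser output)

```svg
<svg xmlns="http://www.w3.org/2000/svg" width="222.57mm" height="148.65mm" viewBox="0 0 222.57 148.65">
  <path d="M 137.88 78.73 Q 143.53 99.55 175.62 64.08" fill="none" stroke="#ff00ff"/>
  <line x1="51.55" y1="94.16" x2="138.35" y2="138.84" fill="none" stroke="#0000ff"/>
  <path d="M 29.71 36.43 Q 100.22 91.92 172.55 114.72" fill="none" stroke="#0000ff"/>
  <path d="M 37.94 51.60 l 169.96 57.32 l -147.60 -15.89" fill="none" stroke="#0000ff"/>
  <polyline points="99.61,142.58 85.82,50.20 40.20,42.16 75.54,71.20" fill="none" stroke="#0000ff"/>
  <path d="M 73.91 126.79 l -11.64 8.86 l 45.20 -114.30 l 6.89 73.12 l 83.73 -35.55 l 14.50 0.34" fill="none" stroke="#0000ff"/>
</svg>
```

(Gcodetools for Inkscape — laser output)
G21
G90
G0 X137.88 Y69.92
M4 S496
G1 X144.58 Y62.29 F2507
G1 X157.16 Y67.18
G1 X175.62 Y84.57
M5
G0 X51.55 Y54.49
M4 S154
G1 X138.35 Y9.81 F4731
M5
G0 X29.71 Y112.22
M4 S154
G1 X76.92 Y78.86 F4731
G1 X124.53 Y52.76
G1 X172.55 Y33.93
M5
G0 X37.94 Y97.05
M4 S154
G1 X207.90 Y39.73 F4731
G1 X60.30 Y55.62
M5
G0 X99.61 Y6.07
M4 S154
G1 X85.82 Y98.45 F4731
G1 X40.20 Y106.49
G1 X75.54 Y77.45
M5
G0 X73.91 Y21.86
M4 S154
G1 X62.27 Y13.00 F4731
G1 X107.47 Y127.30
G1 X114.36 Y54.18
G1 X198.09 Y89.73
G1 X212.59 Y89.39
M5
G0 X0.00 Y0.00

1 u = 1 mm; y_m = 148.65 − y.

[1] `<path>` quadratic bezier, #ff00ff→score S496 F2507: (137.88,69.92) → (144.58,62.29) → (157.16,67.18) → (175.62,84.57)

[2] `<line>` line segment, #0000ff→engrave S154 F4731: (51.55,54.49) → (138.35,9.81)

[3] `<path>` quadratic bezier, #0000ff→engrave S154 F4731: (29.71,112.22) → (76.92,78.86) → (124.53,52.76) → (172.55,33.93)

[4] `<path>` open polyline, #0000ff→engrave S154 F4731: (37.94,97.05) → (207.90,39.73) → (60.30,55.62)

[5] `<polyline>` open polyline, #0000ff→engrave S154 F4731: (99.61,6.07) → (85.82,98.45) → (40.20,106.49) → (75.54,77.45)

[6] `<path>` open polyline, #0000ff→engrave S154 F4731: (73.91,21.86) → (62.27,13.00) → (107.47,127.30) → (114.36,54.18) → (198.09,89.73) → (212.59,89.39)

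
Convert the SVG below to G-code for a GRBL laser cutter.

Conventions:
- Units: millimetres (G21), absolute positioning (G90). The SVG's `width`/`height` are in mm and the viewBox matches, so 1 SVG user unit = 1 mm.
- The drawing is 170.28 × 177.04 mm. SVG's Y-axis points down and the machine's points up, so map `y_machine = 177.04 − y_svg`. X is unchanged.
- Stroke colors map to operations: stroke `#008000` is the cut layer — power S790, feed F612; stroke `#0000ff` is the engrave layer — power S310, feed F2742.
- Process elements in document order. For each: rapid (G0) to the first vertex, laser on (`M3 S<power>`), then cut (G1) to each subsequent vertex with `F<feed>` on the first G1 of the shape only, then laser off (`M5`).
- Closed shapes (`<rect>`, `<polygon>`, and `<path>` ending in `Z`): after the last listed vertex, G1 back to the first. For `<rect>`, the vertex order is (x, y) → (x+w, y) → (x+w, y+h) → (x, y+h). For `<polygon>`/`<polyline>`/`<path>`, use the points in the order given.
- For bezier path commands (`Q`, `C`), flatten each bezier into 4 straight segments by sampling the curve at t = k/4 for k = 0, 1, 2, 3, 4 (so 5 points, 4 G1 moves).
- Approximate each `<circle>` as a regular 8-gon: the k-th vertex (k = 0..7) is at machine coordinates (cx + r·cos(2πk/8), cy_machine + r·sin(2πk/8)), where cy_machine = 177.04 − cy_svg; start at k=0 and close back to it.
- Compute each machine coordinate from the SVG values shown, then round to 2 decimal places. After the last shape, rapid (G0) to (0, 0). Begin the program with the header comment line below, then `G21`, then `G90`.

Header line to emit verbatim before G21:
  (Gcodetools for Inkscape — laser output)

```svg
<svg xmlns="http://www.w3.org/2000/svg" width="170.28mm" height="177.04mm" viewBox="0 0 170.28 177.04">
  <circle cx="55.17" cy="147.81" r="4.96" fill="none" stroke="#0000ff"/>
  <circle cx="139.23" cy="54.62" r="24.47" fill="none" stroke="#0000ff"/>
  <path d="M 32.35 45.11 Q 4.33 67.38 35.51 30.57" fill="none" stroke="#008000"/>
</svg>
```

Since the viewBox matches the mm dimensions, user units are millimetres directly. The only transform is the Y-flip y_m = 177.04 − y_svg.

Shape 1 is a circle drawn with `<circle>`. Its stroke #0000ff means engrave at S310, F2742. After flipping Y the toolpath is (60.13,29.23) → (58.68,32.74) → (55.17,34.19) → (51.66,32.74) → (50.21,29.23) → (51.66,25.72) → (55.17,24.27) → (58.68,25.72) → (60.13,29.23), returning to the start.

Shape 2 is a circle drawn with `<circle>`. Its stroke #0000ff means engrave at S310, F2742. After flipping Y the toolpath is (163.70,122.42) → (156.53,139.72) → (139.23,146.89) → (121.93,139.72) → (114.76,122.42) → (121.93,105.12) → (139.23,97.95) → (156.53,105.12) → (163.70,122.42), returning to the start.

Shape 3 is a quadratic bezier drawn with `<path>`. Its stroke #008000 means cut at S790, F612. After flipping Y the toolpath is (32.35,131.93) → (22.04,124.49) → (19.13,124.43) → (23.62,131.76) → (35.51,146.47).

(Gcodetools for Inkscape — laser output)
G21
G90
G0 X60.13 Y29.23
M3 S310
G1 X58.68 Y32.74 F2742
G1 X55.17 Y34.19
G1 X51.66 Y32.74
G1 X50.21 Y29.23
G1 X51.66 Y25.72
G1 X55.17 Y24.27
G1 X58.68 Y25.72
G1 X60.13 Y29.23
M5
G0 X163.70 Y122.42
M3 S310
G1 X156.53 Y139.72 F2742
G1 X139.23 Y146.89
G1 X121.93 Y139.72
G1 X114.76 Y122.42
G1 X121.93 Y105.12
G1 X139.23 Y97.95
G1 X156.53 Y105.12
G1 X163.70 Y122.42
M5
G0 X32.35 Y131.93
M3 S790
G1 X22.04 Y124.49 F612
G1 X19.13 Y124.43
G1 X23.62 Y131.76
G1 X35.51 Y146.47
M5
G0 X0.00 Y0.00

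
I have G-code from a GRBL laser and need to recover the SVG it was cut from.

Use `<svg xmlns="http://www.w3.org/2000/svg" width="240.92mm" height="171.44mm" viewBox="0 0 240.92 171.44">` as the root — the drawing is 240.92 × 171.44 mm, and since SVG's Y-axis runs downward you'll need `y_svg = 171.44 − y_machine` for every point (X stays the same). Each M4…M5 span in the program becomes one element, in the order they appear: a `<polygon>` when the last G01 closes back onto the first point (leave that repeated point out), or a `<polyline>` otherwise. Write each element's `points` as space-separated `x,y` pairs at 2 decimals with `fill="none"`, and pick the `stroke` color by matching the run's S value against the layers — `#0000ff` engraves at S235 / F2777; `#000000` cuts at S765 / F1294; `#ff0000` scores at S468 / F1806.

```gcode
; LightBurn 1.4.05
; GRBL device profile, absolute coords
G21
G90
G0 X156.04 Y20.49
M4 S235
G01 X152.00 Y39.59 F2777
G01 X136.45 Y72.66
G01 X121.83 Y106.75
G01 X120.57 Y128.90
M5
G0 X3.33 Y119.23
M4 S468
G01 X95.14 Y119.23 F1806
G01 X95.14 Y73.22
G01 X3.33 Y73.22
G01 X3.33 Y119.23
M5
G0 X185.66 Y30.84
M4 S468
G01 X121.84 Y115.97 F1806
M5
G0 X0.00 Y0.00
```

<svg xmlns="http://www.w3.org/2000/svg" width="240.92mm" height="171.44mm" viewBox="0 0 240.92 171.44">
  <polyline points="156.04,150.95 152.00,131.85 136.45,98.78 121.83,64.69 120.57,42.54" fill="none" stroke="#0000ff"/>
  <polygon points="3.33,52.21 95.14,52.21 95.14,98.22 3.33,98.22" fill="none" stroke="#ff0000"/>
  <polyline points="185.66,140.60 121.84,55.47" fill="none" stroke="#ff0000"/>
</svg>

y_svg = 171.44 − y_m.

[1] S235→`#0000ff` (engrave); open run; points: 156.04,150.95 152.00,131.85 136.45,98.78 121.83,64.69 120.57,42.54

[2] S468→`#ff0000` (score); closed run; points: 3.33,52.21 95.14,52.21 95.14,98.22 3.33,98.22

[3] S468→`#ff0000` (score); open run; points: 185.66,140.60 121.84,55.47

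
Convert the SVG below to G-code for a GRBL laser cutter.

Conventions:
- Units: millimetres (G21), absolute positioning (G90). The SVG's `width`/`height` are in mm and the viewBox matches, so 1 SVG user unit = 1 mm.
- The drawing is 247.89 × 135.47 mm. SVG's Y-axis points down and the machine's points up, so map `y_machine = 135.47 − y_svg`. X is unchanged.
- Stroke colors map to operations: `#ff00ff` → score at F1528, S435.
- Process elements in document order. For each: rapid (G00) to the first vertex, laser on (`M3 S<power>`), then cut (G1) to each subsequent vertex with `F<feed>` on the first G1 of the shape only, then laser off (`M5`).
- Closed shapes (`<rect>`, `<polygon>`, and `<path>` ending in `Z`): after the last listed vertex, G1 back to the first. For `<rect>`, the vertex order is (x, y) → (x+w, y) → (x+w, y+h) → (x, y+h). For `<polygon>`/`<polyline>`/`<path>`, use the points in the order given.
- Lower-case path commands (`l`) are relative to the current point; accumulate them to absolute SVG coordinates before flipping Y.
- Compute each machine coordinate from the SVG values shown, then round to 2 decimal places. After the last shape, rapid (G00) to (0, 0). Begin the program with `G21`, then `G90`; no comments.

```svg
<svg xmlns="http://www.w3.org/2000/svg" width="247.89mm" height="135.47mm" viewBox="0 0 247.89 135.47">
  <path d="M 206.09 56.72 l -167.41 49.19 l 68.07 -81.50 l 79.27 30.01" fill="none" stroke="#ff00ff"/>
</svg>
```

1 u = 1 mm; y_m = 135.47 − y.

[1] `<path>` open polyline, #ff00ff→score S435 F1528: (206.09,78.75) → (38.68,29.56) → (106.75,111.06) → (186.02,81.05)

G21
G90
G00 X206.09 Y78.75
M3 S435
G1 X38.68 Y29.56 F1528
G1 X106.75 Y111.06
G1 X186.02 Y81.05
M5
G00 X0.00 Y0.00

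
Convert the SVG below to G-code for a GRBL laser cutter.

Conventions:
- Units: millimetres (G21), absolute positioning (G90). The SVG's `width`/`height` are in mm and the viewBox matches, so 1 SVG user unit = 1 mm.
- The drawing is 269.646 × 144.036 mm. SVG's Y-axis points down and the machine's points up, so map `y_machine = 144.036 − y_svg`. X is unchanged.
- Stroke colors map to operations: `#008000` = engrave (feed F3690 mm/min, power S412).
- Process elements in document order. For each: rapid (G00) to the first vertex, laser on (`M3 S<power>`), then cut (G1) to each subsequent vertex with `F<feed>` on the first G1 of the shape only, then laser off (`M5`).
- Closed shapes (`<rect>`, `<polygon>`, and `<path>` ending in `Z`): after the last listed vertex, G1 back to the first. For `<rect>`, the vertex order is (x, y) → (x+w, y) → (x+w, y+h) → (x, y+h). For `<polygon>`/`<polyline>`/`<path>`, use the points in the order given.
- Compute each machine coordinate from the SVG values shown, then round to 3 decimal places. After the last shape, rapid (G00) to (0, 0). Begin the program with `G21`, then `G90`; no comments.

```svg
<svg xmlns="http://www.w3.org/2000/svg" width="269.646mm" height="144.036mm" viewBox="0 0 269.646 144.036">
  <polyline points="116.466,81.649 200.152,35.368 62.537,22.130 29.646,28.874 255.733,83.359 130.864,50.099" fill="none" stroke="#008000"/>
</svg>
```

viewBox `0 0 269.646 144.036` with mm width/height → 1 unit = 1 mm. Flip: y_m = 144.036 − y_svg.

**Shape 1** — `<polyline>` open polyline, stroke `#008000` → engrave (S412, F3690). Machine vertices: (116.466,62.387) → (200.152,108.668) → (62.537,121.906) → (29.646,115.162) → (255.733,60.677) → (130.864,93.937). Open path.

G21
G90
G00 X116.466 Y62.387
M3 S412
G1 X200.152 Y108.668 F3690
G1 X62.537 Y121.906
G1 X29.646 Y115.162
G1 X255.733 Y60.677
G1 X130.864 Y93.937
M5
G00 X0.000 Y0.000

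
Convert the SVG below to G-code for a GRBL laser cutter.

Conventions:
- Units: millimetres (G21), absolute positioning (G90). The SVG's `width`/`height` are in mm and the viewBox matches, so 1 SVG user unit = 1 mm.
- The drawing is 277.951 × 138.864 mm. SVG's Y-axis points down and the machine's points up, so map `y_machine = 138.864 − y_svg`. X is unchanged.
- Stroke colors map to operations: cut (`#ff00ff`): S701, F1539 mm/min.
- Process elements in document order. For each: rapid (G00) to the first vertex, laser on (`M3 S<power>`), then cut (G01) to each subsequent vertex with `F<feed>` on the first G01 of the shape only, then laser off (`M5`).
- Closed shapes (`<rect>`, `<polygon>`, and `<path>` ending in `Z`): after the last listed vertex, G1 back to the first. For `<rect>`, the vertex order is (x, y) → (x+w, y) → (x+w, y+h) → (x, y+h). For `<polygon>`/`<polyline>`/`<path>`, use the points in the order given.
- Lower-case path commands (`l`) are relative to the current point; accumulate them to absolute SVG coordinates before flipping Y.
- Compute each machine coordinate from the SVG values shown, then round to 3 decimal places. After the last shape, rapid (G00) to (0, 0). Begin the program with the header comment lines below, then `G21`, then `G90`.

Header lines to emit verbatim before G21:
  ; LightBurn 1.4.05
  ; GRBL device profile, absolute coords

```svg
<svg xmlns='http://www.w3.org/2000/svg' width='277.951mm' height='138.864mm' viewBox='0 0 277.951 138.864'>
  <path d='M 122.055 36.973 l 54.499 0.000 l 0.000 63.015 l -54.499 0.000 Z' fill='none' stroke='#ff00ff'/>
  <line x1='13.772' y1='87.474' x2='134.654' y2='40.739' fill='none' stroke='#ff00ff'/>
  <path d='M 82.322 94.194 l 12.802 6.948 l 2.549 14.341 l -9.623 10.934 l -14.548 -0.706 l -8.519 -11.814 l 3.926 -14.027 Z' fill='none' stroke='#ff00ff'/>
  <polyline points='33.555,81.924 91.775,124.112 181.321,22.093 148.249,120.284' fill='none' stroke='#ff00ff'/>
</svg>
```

1 u = 1 mm; y_m = 138.864 − y.

[1] `<path>` rectangle, #ff00ff→cut S701 F1539: (122.055,101.891) → (176.554,101.891) → (176.554,38.876) → (122.055,38.876) → (122.055,101.891) (closed)

[2] `<line>` line segment, #ff00ff→cut S701 F1539: (13.772,51.390) → (134.654,98.125)

[3] `<path>` regular polygon, #ff00ff→cut S701 F1539: (82.322,44.670) → (95.124,37.722) → (97.673,23.381) → (88.050,12.447) → (73.502,13.153) → (64.983,24.967) → (68.909,38.994) → (82.322,44.670) (closed)

[4] `<polyline>` open polyline, #ff00ff→cut S701 F1539: (33.555,56.940) → (91.775,14.752) → (181.321,116.771) → (148.249,18.580)

; LightBurn 1.4.05
; GRBL device profile, absolute coords
G21
G90
G00 X122.055 Y101.891
M3 S701
G01 X176.554 Y101.891 F1539
G01 X176.554 Y38.876
G01 X122.055 Y38.876
G01 X122.055 Y101.891
M5
G00 X13.772 Y51.390
M3 S701
G01 X134.654 Y98.125 F1539
M5
G00 X82.322 Y44.670
M3 S701
G01 X95.124 Y37.722 F1539
G01 X97.673 Y23.381
G01 X88.050 Y12.447
G01 X73.502 Y13.153
G01 X64.983 Y24.967
G01 X68.909 Y38.994
G01 X82.322 Y44.670
M5
G00 X33.555 Y56.940
M3 S701
G01 X91.775 Y14.752 F1539
G01 X181.321 Y116.771
G01 X148.249 Y18.580
M5
G00 X0.000 Y0.000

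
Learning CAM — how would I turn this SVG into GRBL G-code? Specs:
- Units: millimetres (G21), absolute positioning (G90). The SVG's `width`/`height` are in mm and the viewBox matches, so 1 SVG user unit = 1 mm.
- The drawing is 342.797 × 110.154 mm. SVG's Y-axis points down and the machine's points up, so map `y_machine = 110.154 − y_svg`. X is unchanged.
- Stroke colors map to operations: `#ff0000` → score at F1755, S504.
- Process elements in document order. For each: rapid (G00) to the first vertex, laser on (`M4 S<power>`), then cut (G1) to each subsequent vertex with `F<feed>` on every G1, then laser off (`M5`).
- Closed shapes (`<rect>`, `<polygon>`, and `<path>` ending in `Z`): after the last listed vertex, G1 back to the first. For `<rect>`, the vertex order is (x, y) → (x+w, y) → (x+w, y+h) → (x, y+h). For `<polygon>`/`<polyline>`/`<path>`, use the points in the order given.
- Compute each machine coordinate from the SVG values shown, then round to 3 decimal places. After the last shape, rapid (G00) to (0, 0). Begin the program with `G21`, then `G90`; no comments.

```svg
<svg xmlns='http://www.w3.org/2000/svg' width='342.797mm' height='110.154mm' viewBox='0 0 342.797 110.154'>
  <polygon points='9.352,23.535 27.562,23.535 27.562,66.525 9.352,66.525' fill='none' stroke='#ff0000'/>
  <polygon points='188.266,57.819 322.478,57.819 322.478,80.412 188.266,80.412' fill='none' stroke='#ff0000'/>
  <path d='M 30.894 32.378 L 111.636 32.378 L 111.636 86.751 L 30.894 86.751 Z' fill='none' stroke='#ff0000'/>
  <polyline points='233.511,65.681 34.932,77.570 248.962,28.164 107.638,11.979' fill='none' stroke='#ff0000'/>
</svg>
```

1 u = 1 mm; y_m = 110.154 − y.

[1] `<polygon>` rectangle, #ff0000→score S504 F1755: (9.352,86.619) → (27.562,86.619) → (27.562,43.629) → (9.352,43.629) → (9.352,86.619) (closed)

[2] `<polygon>` rectangle, #ff0000→score S504 F1755: (188.266,52.335) → (322.478,52.335) → (322.478,29.742) → (188.266,29.742) → (188.266,52.335) (closed)

[3] `<path>` rectangle, #ff0000→score S504 F1755: (30.894,77.776) → (111.636,77.776) → (111.636,23.403) → (30.894,23.403) → (30.894,77.776) (closed)

[4] `<polyline>` open polyline, #ff0000→score S504 F1755: (233.511,44.473) → (34.932,32.584) → (248.962,81.990) → (107.638,98.175)

G21
G90
G00 X9.352 Y86.619
M4 S504
G1 X27.562 Y86.619 F1755
G1 X27.562 Y43.629 F1755
G1 X9.352 Y43.629 F1755
G1 X9.352 Y86.619 F1755
M5
G00 X188.266 Y52.335
M4 S504
G1 X322.478 Y52.335 F1755
G1 X322.478 Y29.742 F1755
G1 X188.266 Y29.742 F1755
G1 X188.266 Y52.335 F1755
M5
G00 X30.894 Y77.776
M4 S504
G1 X111.636 Y77.776 F1755
G1 X111.636 Y23.403 F1755
G1 X30.894 Y23.403 F1755
G1 X30.894 Y77.776 F1755
M5
G00 X233.511 Y44.473
M4 S504
G1 X34.932 Y32.584 F1755
G1 X248.962 Y81.990 F1755
G1 X107.638 Y98.175 F1755
M5
G00 X0.000 Y0.000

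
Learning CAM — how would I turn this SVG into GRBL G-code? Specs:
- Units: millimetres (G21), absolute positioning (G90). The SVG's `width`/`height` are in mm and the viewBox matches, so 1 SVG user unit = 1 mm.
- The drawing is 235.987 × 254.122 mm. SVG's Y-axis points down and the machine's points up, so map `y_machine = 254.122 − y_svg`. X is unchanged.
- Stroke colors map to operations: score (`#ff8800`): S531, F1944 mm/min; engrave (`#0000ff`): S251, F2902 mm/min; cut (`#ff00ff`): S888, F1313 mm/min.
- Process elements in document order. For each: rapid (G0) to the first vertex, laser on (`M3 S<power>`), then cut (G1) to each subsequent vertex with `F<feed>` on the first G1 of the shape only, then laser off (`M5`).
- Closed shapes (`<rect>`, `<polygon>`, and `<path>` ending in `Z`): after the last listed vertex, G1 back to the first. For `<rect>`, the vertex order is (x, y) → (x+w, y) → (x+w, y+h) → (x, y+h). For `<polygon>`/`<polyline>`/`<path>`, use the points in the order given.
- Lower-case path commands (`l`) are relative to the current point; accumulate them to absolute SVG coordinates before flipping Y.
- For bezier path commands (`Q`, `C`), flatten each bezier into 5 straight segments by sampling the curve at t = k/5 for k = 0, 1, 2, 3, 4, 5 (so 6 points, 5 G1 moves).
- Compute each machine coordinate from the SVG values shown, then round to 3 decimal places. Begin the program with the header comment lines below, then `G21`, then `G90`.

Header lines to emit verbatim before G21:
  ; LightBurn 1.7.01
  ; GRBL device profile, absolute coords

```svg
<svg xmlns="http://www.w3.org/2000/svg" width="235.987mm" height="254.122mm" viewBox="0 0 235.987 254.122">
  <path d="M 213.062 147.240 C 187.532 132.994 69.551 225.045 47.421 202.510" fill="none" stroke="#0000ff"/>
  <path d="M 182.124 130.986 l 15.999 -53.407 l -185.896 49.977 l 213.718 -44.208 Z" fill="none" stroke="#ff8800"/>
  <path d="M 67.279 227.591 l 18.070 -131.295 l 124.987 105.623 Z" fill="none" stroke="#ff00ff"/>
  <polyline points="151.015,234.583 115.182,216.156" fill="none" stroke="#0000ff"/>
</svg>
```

; LightBurn 1.7.01
; GRBL device profile, absolute coords
G21
G90
G0 X213.062 Y106.882
M3 S251
G1 X188.156 Y104.441 F2902
G1 X150.101 Y87.091
G1 X107.934 Y65.435
G1 X70.695 Y50.074
G1 X47.421 Y51.612
M5
G0 X182.124 Y123.136
M3 S531
G1 X198.123 Y176.543 F1944
G1 X12.227 Y126.566
G1 X225.945 Y170.774
G1 X182.124 Y123.136
M5
G0 X67.279 Y26.531
M3 S888
G1 X85.349 Y157.826 F1313
G1 X210.336 Y52.203
G1 X67.279 Y26.531
M5
G0 X151.015 Y19.539
M3 S251
G1 X115.182 Y37.966 F2902
M5

viewBox `0 0 235.987 254.122` with mm width/height → 1 unit = 1 mm. Flip: y_m = 254.122 − y_svg.

**Shape 1** — `<path>` cubic bezier, stroke `#0000ff` → engrave (S251, F2902). Control points (SVG): P0=(213.062,147.240), P1=(187.532,132.994), P2=(69.551,225.045), P3=(47.421,202.510); sampled at t=k/5. Machine vertices: (213.062,106.882) → (188.156,104.441) → (150.101,87.091) → (107.934,65.435) → (70.695,50.074) → (47.421,51.612). Open path.

**Shape 2** — `<path>` closed polygon, stroke `#ff8800` → score (S531, F1944). Machine vertices: (182.124,123.136) → (198.123,176.543) → (12.227,126.566) → (225.945,170.774) → (182.124,123.136). Closed: final G1 returns to the first vertex.

**Shape 3** — `<path>` closed polygon, stroke `#ff00ff` → cut (S888, F1313). Machine vertices: (67.279,26.531) → (85.349,157.826) → (210.336,52.203) → (67.279,26.531). Closed: final G1 returns to the first vertex.

**Shape 4** — `<polyline>` line segment, stroke `#0000ff` → engrave (S251, F2902). Machine vertices: (151.015,19.539) → (115.182,37.966). Open path.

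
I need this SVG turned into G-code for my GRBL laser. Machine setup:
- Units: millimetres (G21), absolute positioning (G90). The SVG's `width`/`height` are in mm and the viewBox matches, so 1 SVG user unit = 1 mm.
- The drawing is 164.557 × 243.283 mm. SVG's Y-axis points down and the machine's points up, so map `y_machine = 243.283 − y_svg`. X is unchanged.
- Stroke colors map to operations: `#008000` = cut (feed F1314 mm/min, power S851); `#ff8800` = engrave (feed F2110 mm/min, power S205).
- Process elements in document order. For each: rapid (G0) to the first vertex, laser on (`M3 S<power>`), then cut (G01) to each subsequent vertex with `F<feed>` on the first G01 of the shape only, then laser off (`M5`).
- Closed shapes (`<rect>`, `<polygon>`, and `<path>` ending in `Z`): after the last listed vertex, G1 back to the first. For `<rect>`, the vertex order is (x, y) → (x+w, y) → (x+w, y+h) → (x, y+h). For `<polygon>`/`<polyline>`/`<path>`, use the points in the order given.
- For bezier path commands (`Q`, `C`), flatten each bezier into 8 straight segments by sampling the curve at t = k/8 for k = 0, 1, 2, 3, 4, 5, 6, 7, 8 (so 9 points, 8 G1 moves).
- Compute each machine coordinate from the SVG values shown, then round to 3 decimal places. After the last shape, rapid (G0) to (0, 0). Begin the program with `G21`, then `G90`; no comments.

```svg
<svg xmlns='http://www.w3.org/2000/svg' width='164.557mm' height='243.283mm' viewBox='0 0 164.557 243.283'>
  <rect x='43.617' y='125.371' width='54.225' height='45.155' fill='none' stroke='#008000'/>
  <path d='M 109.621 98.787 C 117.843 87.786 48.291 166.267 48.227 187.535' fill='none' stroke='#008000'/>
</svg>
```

G21
G90
G0 X43.617 Y117.912
M3 S851
G01 X97.842 Y117.912 F1314
G01 X97.842 Y72.757
G01 X43.617 Y72.757
G01 X43.617 Y117.912
M5
G0 X109.621 Y144.496
M3 S851
G01 X109.346 Y144.713 F1314
G01 X103.506 Y138.261
G01 X93.826 Y126.858
G01 X82.031 Y112.223
G01 X69.848 Y96.075
G01 X59.003 Y80.134
G01 X51.221 Y66.119
G01 X48.227 Y55.748
M5
G0 X0.000 Y0.000

Since the viewBox matches the mm dimensions, user units are millimetres directly. The only transform is the Y-flip y_m = 243.283 − y_svg.

Shape 1 is a rectangle drawn with `<rect>`. Its stroke #008000 means cut at S851, F1314. After flipping Y the toolpath is (43.617,117.912) → (97.842,117.912) → (97.842,72.757) → (43.617,72.757) → (43.617,117.912), returning to the start.

Shape 2 is a cubic bezier drawn with `<path>`. Its stroke #008000 means cut at S851, F1314. After flipping Y the toolpath is (109.621,144.496) → (109.346,144.713) → (103.506,138.261) → (93.826,126.858) → (82.031,112.223) → (69.848,96.075) → (59.003,80.134) → (51.221,66.119) → (48.227,55.748).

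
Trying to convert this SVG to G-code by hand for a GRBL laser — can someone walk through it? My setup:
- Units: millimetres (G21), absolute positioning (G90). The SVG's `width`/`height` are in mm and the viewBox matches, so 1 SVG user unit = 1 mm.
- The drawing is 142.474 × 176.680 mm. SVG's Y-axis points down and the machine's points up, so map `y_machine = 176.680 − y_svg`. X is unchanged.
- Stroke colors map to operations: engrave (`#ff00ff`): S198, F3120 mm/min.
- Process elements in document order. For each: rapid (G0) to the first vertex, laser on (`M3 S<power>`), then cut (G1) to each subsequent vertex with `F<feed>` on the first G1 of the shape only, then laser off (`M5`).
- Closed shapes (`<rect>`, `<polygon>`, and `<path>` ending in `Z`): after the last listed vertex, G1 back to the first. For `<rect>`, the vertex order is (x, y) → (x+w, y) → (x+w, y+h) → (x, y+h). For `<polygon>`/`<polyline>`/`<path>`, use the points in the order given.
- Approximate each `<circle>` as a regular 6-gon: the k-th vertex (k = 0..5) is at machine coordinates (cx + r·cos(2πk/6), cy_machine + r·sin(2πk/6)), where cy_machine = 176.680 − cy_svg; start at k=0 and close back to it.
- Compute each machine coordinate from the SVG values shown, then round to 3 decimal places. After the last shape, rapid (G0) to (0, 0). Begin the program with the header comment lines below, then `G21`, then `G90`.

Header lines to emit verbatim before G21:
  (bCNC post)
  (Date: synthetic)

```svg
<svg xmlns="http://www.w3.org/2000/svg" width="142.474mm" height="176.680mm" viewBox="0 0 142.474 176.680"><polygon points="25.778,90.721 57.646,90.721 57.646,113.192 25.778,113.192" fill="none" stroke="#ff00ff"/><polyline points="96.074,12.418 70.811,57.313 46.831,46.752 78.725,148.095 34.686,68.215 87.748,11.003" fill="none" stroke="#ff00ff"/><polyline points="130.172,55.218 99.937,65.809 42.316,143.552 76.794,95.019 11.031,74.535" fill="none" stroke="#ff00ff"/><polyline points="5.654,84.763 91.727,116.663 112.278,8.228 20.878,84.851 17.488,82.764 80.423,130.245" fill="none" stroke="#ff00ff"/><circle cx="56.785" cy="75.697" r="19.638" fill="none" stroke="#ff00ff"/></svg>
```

viewBox `0 0 142.474 176.680` with mm width/height → 1 unit = 1 mm. Flip: y_m = 176.680 − y_svg.

**Shape 1** — `<polygon>` rectangle, stroke `#ff00ff` → engrave (S198, F3120). Machine vertices: (25.778,85.959) → (57.646,85.959) → (57.646,63.488) → (25.778,63.488) → (25.778,85.959). Closed: final G1 returns to the first vertex.

**Shape 2** — `<polyline>` open polyline, stroke `#ff00ff` → engrave (S198, F3120). Machine vertices: (96.074,164.262) → (70.811,119.367) → (46.831,129.928) → (78.725,28.585) → (34.686,108.465) → (87.748,165.677). Open path.

**Shape 3** — `<polyline>` open polyline, stroke `#ff00ff` → engrave (S198, F3120). Machine vertices: (130.172,121.462) → (99.937,110.871) → (42.316,33.128) → (76.794,81.661) → (11.031,102.145). Open path.

**Shape 4** — `<polyline>` open polyline, stroke `#ff00ff` → engrave (S198, F3120). Machine vertices: (5.654,91.917) → (91.727,60.017) → (112.278,168.452) → (20.878,91.829) → (17.488,93.916) → (80.423,46.435). Open path.

**Shape 5** — `<circle>` circle, stroke `#ff00ff` → engrave (S198, F3120). Machine vertices: (76.423,100.983) → (66.604,117.990) → (46.966,117.990) → (37.147,100.983) → (46.966,83.976) → (66.604,83.976) → (76.423,100.983). Closed: final G1 returns to the first vertex.

(bCNC post)
(Date: synthetic)
G21
G90
G0 X25.778 Y85.959
M3 S198
G1 X57.646 Y85.959 F3120
G1 X57.646 Y63.488
G1 X25.778 Y63.488
G1 X25.778 Y85.959
M5
G0 X96.074 Y164.262
M3 S198
G1 X70.811 Y119.367 F3120
G1 X46.831 Y129.928
G1 X78.725 Y28.585
G1 X34.686 Y108.465
G1 X87.748 Y165.677
M5
G0 X130.172 Y121.462
M3 S198
G1 X99.937 Y110.871 F3120
G1 X42.316 Y33.128
G1 X76.794 Y81.661
G1 X11.031 Y102.145
M5
G0 X5.654 Y91.917
M3 S198
G1 X91.727 Y60.017 F3120
G1 X112.278 Y168.452
G1 X20.878 Y91.829
G1 X17.488 Y93.916
G1 X80.423 Y46.435
M5
G0 X76.423 Y100.983
M3 S198
G1 X66.604 Y117.990 F3120
G1 X46.966 Y117.990
G1 X37.147 Y100.983
G1 X46.966 Y83.976
G1 X66.604 Y83.976
G1 X76.423 Y100.983
M5
G0 X0.000 Y0.000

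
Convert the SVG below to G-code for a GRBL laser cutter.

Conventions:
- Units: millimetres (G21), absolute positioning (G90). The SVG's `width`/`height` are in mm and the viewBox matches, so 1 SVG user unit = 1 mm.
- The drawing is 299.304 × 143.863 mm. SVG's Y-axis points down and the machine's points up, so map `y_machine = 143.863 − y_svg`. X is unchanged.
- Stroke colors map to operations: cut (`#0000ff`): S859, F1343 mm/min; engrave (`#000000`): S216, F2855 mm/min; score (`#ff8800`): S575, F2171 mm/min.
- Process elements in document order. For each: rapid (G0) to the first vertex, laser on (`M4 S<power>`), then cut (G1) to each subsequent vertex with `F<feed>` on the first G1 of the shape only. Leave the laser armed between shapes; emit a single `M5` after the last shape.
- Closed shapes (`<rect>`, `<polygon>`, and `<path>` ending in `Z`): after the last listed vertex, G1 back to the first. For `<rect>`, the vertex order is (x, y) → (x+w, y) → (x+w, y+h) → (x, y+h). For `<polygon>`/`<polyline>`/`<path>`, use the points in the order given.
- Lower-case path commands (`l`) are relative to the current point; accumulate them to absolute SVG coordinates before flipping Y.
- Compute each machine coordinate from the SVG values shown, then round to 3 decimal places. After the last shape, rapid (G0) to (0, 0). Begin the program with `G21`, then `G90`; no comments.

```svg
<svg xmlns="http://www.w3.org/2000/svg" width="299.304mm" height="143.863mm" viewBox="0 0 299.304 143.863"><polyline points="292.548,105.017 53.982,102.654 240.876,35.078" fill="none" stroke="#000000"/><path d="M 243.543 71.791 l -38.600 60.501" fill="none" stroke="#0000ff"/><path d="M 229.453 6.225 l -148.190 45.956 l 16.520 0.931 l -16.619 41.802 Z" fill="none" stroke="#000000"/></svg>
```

viewBox `0 0 299.304 143.863` with mm width/height → 1 unit = 1 mm. Flip: y_m = 143.863 − y_svg.

**Shape 1** — `<polyline>` open polyline, stroke `#000000` → engrave (S216, F2855). Machine vertices: (292.548,38.846) → (53.982,41.209) → (240.876,108.785). Open path.

**Shape 2** — `<path>` line segment, stroke `#0000ff` → cut (S859, F1343). Machine vertices: (243.543,72.072) → (204.943,11.571). Open path.

**Shape 3** — `<path>` closed polygon, stroke `#000000` → engrave (S216, F2855). Machine vertices: (229.453,137.638) → (81.263,91.682) → (97.783,90.751) → (81.164,48.949) → (229.453,137.638). Closed: final G1 returns to the first vertex.

G21
G90
G0 X292.548 Y38.846
M4 S216
G1 X53.982 Y41.209 F2855
G1 X240.876 Y108.785
G0 X243.543 Y72.072
M4 S859
G1 X204.943 Y11.571 F1343
G0 X229.453 Y137.638
M4 S216
G1 X81.263 Y91.682 F2855
G1 X97.783 Y90.751
G1 X81.164 Y48.949
G1 X229.453 Y137.638
M5
G0 X0.000 Y0.000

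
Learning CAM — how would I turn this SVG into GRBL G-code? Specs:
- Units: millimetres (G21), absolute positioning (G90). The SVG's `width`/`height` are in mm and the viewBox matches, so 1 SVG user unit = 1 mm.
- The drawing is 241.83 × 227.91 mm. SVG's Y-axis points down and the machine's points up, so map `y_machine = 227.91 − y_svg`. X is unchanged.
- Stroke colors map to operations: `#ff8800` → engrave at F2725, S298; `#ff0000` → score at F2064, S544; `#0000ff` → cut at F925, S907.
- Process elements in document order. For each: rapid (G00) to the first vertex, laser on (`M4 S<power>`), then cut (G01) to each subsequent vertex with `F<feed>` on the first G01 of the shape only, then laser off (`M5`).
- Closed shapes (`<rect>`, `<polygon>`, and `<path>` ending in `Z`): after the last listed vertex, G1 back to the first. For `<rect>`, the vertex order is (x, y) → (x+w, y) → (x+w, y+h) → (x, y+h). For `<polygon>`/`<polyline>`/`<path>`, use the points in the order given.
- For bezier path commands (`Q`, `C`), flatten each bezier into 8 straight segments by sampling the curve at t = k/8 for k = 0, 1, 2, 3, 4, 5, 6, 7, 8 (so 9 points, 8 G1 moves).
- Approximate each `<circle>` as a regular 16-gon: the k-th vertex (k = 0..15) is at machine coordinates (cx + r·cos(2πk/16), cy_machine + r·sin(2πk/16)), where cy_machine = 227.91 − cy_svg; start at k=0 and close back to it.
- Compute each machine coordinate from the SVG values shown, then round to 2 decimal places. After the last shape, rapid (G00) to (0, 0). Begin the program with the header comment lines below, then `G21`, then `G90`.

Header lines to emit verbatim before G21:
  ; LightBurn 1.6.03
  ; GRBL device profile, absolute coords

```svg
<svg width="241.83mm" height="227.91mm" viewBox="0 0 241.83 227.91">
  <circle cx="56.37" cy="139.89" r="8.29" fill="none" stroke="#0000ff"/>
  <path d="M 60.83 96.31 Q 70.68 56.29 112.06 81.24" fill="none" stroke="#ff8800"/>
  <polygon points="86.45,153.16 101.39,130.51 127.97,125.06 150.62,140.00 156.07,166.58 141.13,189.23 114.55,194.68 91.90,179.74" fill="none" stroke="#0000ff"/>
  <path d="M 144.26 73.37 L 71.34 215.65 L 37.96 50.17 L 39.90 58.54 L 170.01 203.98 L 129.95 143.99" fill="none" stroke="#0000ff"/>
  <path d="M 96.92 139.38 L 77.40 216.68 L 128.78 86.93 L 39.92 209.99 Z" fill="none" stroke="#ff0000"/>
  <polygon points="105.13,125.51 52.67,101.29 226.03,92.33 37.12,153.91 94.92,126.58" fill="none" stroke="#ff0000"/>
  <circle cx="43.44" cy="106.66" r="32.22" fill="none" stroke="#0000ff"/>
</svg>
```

; LightBurn 1.6.03
; GRBL device profile, absolute coords
G21
G90
G00 X64.66 Y88.02
M4 S907
G01 X64.03 Y91.19 F925
G01 X62.23 Y93.88
G01 X59.54 Y95.68
G01 X56.37 Y96.31
G01 X53.20 Y95.68
G01 X50.51 Y93.88
G01 X48.71 Y91.19
G01 X48.08 Y88.02
G01 X48.71 Y84.85
G01 X50.51 Y82.16
G01 X53.20 Y80.36
G01 X56.37 Y79.73
G01 X59.54 Y80.36
G01 X62.23 Y82.16
G01 X64.03 Y84.85
G01 X64.66 Y88.02
M5
G00 X60.83 Y131.60
M4 S298
G01 X63.79 Y140.59 F2725
G01 X67.73 Y147.55
G01 X72.65 Y152.48
G01 X78.56 Y155.38
G01 X85.46 Y156.25
G01 X93.34 Y155.08
G01 X102.21 Y151.89
G01 X112.06 Y146.67
M5
G00 X86.45 Y74.75
M4 S907
G01 X101.39 Y97.40 F925
G01 X127.97 Y102.85
G01 X150.62 Y87.91
G01 X156.07 Y61.33
G01 X141.13 Y38.68
G01 X114.55 Y33.23
G01 X91.90 Y48.17
G01 X86.45 Y74.75
M5
G00 X144.26 Y154.54
M4 S907
G01 X71.34 Y12.26 F925
G01 X37.96 Y177.74
G01 X39.90 Y169.37
G01 X170.01 Y23.93
G01 X129.95 Y83.92
M5
G00 X96.92 Y88.53
M4 S544
G01 X77.40 Y11.23 F2064
G01 X128.78 Y140.98
G01 X39.92 Y17.92
G01 X96.92 Y88.53
M5
G00 X105.13 Y102.40
M4 S544
G01 X52.67 Y126.62 F2064
G01 X226.03 Y135.58
G01 X37.12 Y74.00
G01 X94.92 Y101.33
G01 X105.13 Y102.40
M5
G00 X75.66 Y121.25
M4 S907
G01 X73.21 Y133.58 F925
G01 X66.22 Y144.03
G01 X55.77 Y151.02
G01 X43.44 Y153.47
G01 X31.11 Y151.02
G01 X20.66 Y144.03
G01 X13.67 Y133.58
G01 X11.22 Y121.25
G01 X13.67 Y108.92
G01 X20.66 Y98.47
G01 X31.11 Y91.48
G01 X43.44 Y89.03
G01 X55.77 Y91.48
G01 X66.22 Y98.47
G01 X73.21 Y108.92
G01 X75.66 Y121.25
M5
G00 X0.00 Y0.00

Since the viewBox matches the mm dimensions, user units are millimetres directly. The only transform is the Y-flip y_m = 227.91 − y_svg.

Shape 1 is a circle drawn with `<circle>`. Its stroke #0000ff means cut at S907, F925. After flipping Y the toolpath is (64.66,88.02) → (64.03,91.19) → (62.23,93.88) → (59.54,95.68) → (56.37,96.31) → (53.20,95.68) → (50.51,93.88) → (48.71,91.19) → (48.08,88.02) → (48.71,84.85) → (50.51,82.16) → (53.20,80.36) → (56.37,79.73) → (59.54,80.36) → (62.23,82.16) → (64.03,84.85) → (64.66,88.02), returning to the start.

Shape 2 is a quadratic bezier drawn with `<path>`. Its stroke #ff8800 means engrave at S298, F2725. After flipping Y the toolpath is (60.83,131.60) → (63.79,140.59) → (67.73,147.55) → (72.65,152.48) → (78.56,155.38) → (85.46,156.25) → (93.34,155.08) → (102.21,151.89) → (112.06,146.67).

Shape 3 is a regular polygon drawn with `<polygon>`. Its stroke #0000ff means cut at S907, F925. After flipping Y the toolpath is (86.45,74.75) → (101.39,97.40) → (127.97,102.85) → (150.62,87.91) → (156.07,61.33) → (141.13,38.68) → (114.55,33.23) → (91.90,48.17) → (86.45,74.75), returning to the start.

Shape 4 is a open polyline drawn with `<path>`. Its stroke #0000ff means cut at S907, F925. After flipping Y the toolpath is (144.26,154.54) → (71.34,12.26) → (37.96,177.74) → (39.90,169.37) → (170.01,23.93) → (129.95,83.92).

Shape 5 is a closed polygon drawn with `<path>`. Its stroke #ff0000 means score at S544, F2064. After flipping Y the toolpath is (96.92,88.53) → (77.40,11.23) → (128.78,140.98) → (39.92,17.92) → (96.92,88.53), returning to the start.

Shape 6 is a closed polygon drawn with `<polygon>`. Its stroke #ff0000 means score at S544, F2064. After flipping Y the toolpath is (105.13,102.40) → (52.67,126.62) → (226.03,135.58) → (37.12,74.00) → (94.92,101.33) → (105.13,102.40), returning to the start.

Shape 7 is a circle drawn with `<circle>`. Its stroke #0000ff means cut at S907, F925. After flipping Y the toolpath is (75.66,121.25) → (73.21,133.58) → (66.22,144.03) → (55.77,151.02) → (43.44,153.47) → (31.11,151.02) → (20.66,144.03) → (13.67,133.58) → (11.22,121.25) → (13.67,108.92) → (20.66,98.47) → (31.11,91.48) → (43.44,89.03) → (55.77,91.48) → (66.22,98.47) → (73.21,108.92) → (75.66,121.25), returning to the start.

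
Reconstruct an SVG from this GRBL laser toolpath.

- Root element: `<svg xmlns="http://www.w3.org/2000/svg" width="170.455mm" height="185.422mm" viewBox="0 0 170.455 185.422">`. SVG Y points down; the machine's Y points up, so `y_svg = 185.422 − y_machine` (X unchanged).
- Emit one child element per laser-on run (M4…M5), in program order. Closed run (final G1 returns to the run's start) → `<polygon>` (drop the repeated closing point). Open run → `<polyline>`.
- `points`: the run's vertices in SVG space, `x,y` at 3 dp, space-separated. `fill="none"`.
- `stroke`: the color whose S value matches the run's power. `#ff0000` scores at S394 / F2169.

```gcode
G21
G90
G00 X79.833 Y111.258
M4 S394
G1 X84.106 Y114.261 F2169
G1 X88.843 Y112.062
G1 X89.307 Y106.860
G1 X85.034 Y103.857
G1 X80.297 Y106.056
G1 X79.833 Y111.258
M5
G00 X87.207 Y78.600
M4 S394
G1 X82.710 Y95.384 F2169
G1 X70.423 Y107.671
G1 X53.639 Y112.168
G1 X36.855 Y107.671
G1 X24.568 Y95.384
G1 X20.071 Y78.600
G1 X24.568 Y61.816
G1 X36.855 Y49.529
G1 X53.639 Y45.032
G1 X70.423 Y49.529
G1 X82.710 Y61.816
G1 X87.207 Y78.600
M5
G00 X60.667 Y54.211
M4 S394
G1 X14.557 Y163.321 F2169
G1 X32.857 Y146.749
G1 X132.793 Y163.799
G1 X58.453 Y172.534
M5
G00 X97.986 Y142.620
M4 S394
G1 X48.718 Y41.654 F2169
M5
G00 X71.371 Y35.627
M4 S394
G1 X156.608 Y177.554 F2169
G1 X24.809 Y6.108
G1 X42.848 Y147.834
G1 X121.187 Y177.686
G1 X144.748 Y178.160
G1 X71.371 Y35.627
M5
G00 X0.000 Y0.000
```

<svg xmlns="http://www.w3.org/2000/svg" width="170.455mm" height="185.422mm" viewBox="0 0 170.455 185.422">
  <polygon points="79.833,74.164 84.106,71.161 88.843,73.360 89.307,78.562 85.034,81.565 80.297,79.366" fill="none" stroke="#ff0000"/>
  <polygon points="87.207,106.822 82.710,90.038 70.423,77.751 53.639,73.254 36.855,77.751 24.568,90.038 20.071,106.822 24.568,123.606 36.855,135.893 53.639,140.390 70.423,135.893 82.710,123.606" fill="none" stroke="#ff0000"/>
  <polyline points="60.667,131.211 14.557,22.101 32.857,38.673 132.793,21.623 58.453,12.888" fill="none" stroke="#ff0000"/>
  <polyline points="97.986,42.802 48.718,143.768" fill="none" stroke="#ff0000"/>
  <polygon points="71.371,149.795 156.608,7.868 24.809,179.314 42.848,37.588 121.187,7.736 144.748,7.262" fill="none" stroke="#ff0000"/>
</svg>

Each laser-on run becomes one SVG element. Flip Y back into SVG space with y_svg = 185.422 − y_machine. Every run uses S394, so all elements get stroke `#ff0000` (score).

Run 1: The run returns to its start, so emit a `<polygon>` with points (Y-flipped): 79.833,74.164 84.106,71.161 88.843,73.360 89.307,78.562 85.034,81.565 80.297,79.366.

Run 2: The run returns to its start, so emit a `<polygon>` with points (Y-flipped): 87.207,106.822 82.710,90.038 70.423,77.751 53.639,73.254 36.855,77.751 24.568,90.038 20.071,106.822 24.568,123.606 36.855,135.893 53.639,140.390 70.423,135.893 82.710,123.606.

Run 3: The run is open, so emit a `<polyline>` with points (Y-flipped): 60.667,131.211 14.557,22.101 32.857,38.673 132.793,21.623 58.453,12.888.

Run 4: The run is open, so emit a `<polyline>` with points (Y-flipped): 97.986,42.802 48.718,143.768.

Run 5: The run returns to its start, so emit a `<polygon>` with points (Y-flipped): 71.371,149.795 156.608,7.868 24.809,179.314 42.848,37.588 121.187,7.736 144.748,7.262.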